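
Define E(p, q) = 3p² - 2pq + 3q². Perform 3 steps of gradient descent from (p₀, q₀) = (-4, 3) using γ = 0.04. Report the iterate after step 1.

(-2.8, 1.96)

∇E = (6p - 2q, -2p + 6q)
Step 1: at (-4, 3), ∇E = (-30, 26) → (-4, 3) − 0.04·(-30, 26) = (-2.8, 1.96)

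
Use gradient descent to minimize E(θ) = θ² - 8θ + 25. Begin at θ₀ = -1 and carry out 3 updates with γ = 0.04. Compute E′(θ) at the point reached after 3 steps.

-7.78688

E′(θ) = 2θ - 8
θ₁ = -1 − 0.04·(-10) = -0.6
θ₂ = -0.6 − 0.04·(-9.2) = -0.232
θ₃ = -0.232 − 0.04·(-8.464) = 0.10656
E′(θ) at (0.10656) = -7.78688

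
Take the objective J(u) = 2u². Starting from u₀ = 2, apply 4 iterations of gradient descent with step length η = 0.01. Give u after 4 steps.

J′(u) = 4u
u₁ = 2 − 0.01·8 = 1.92
u₂ = 1.92 − 0.01·7.68 = 1.8432
u₃ = 1.8432 − 0.01·7.3728 = 1.769472
u₄ = 1.769472 − 0.01·7.077888 = 1.69869312

1.69869312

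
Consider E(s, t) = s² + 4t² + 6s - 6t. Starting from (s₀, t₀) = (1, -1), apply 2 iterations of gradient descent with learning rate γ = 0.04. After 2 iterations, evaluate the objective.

∇E = (2s + 6, 8t - 6)
Step 1: at (1, -1), ∇E = (8, -14) → (1, -1) − 0.04·(8, -14) = (0.68, -0.44)
Step 2: at (0.68, -0.44), ∇E = (7.36, -9.52) → (0.68, -0.44) − 0.04·(7.36, -9.52) = (0.3856, -0.0592)
E(0.3856, -0.0592) = 2.83150592

2.83150592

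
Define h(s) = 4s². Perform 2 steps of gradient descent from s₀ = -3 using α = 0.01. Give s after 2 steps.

h′(s) = 8s
s₁ = -3 − 0.01·(-24) = -2.76
s₂ = -2.76 − 0.01·(-22.08) = -2.5392

-2.5392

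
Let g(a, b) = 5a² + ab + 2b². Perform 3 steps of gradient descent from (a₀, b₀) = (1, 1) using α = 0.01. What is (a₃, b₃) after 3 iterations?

∇g = (10a + b, a + 4b)
Step 1: at (1, 1), ∇g = (11, 5) → (1, 1) − 0.01·(11, 5) = (0.89, 0.95)
Step 2: at (0.89, 0.95), ∇g = (9.85, 4.69) → (0.89, 0.95) − 0.01·(9.85, 4.69) = (0.7915, 0.9031)
Step 3: at (0.7915, 0.9031), ∇g = (8.8181, 4.4039) → (0.7915, 0.9031) − 0.01·(8.8181, 4.4039) = (0.703319, 0.859061)

(0.703319, 0.859061)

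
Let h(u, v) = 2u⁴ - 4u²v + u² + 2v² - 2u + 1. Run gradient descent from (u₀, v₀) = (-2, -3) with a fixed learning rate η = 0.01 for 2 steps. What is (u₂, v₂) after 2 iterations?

∇h = (8u³ - 8uv + 2u - 2, -4u² + 4v)
(u₁, v₁) = (-2, -3) − 0.01·(-118, -28) = (-0.82, -2.72)
(u₂, v₂) = (-0.82, -2.72) − 0.01·(-25.894144, -13.5696) = (-0.56105856, -2.584304)

(-0.56105856, -2.584304)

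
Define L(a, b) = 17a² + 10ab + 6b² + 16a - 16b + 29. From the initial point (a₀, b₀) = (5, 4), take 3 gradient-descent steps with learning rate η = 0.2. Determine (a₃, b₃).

(-1682.728, -647.664)

∇L = (34a + 10b + 16, 10a + 12b - 16)
(a₁, b₁) = (5, 4) − 0.2·(226, 82) = (-40.2, -12.4)
(a₂, b₂) = (-40.2, -12.4) − 0.2·(-1474.8, -566.8) = (254.76, 100.96)
(a₃, b₃) = (254.76, 100.96) − 0.2·(9687.44, 3743.12) = (-1682.728, -647.664)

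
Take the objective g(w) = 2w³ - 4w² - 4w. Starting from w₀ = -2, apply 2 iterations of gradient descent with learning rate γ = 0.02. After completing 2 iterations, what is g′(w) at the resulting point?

121.936658448384

g′(w) = 6w² - 8w - 4
Step 1: g′(-2) = 36; w₁ = -2 − 0.02·36 = -2.72
Step 2: g′(-2.72) = 62.1504; w₂ = -2.72 − 0.02·62.1504 = -3.963008
g′(w) at (-3.963008) = 121.936658448384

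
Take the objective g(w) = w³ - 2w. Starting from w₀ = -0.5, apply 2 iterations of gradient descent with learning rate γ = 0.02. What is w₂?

-0.4485375

g′(w) = 3w² - 2
w₁ = -0.5 − 0.02·(-1.25) = -0.475
w₂ = -0.475 − 0.02·(-1.323125) = -0.4485375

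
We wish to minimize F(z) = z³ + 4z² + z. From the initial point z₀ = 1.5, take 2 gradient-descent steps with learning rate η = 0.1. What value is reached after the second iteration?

-0.2626875

F′(z) = 3z² + 8z + 1
Step 1: F′(1.5) = 19.75; z₁ = 1.5 − 0.1·19.75 = -0.475
Step 2: F′(-0.475) = -2.123125; z₂ = -0.475 − 0.1·(-2.123125) = -0.2626875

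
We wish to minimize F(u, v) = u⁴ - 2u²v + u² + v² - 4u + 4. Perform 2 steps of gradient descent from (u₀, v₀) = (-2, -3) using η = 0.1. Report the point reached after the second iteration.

∇F = (4u³ - 4uv + 2u - 4, -2u² + 2v)
(u₁, v₁) = (-2, -3) − 0.1·(-64, -14) = (4.4, -1.6)
(u₂, v₂) = (4.4, -1.6) − 0.1·(373.696, -41.92) = (-32.9696, 2.592)

(-32.9696, 2.592)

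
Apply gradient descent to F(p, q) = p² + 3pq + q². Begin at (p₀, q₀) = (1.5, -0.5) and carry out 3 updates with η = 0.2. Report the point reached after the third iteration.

∇F = (2p + 3q, 3p + 2q)
(p₁, q₁) = (1.5, -0.5) − 0.2·(1.5, 3.5) = (1.2, -1.2)
(p₂, q₂) = (1.2, -1.2) − 0.2·(-1.2, 1.2) = (1.44, -1.44)
(p₃, q₃) = (1.44, -1.44) − 0.2·(-1.44, 1.44) = (1.728, -1.728)

(1.728, -1.728)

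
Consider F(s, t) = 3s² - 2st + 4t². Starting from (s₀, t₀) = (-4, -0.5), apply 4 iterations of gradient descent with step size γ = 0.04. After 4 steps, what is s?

∇F = (6s - 2t, -2s + 8t)
(s₁, t₁) = (-4, -0.5) − 0.04·(-23, 4) = (-3.08, -0.66)
(s₂, t₂) = (-3.08, -0.66) − 0.04·(-17.16, 0.88) = (-2.3936, -0.6952)
(s₃, t₃) = (-2.3936, -0.6952) − 0.04·(-12.9712, -0.7744) = (-1.874752, -0.664224)
(s₄, t₄) = (-1.874752, -0.664224) − 0.04·(-9.920064, -1.564288) = (-1.47794944, -0.60165248)
s = -1.47794944

-1.47794944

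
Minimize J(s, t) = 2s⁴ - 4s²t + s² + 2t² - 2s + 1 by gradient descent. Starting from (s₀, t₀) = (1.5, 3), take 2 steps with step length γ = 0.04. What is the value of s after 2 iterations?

1.50257024

∇J = (8s³ - 8st + 2s - 2, -4s² + 4t)
(s₁, t₁) = (1.5, 3) − 0.04·(-8, 3) = (1.82, 2.88)
(s₂, t₂) = (1.82, 2.88) − 0.04·(7.935744, -1.7296) = (1.50257024, 2.949184)
s = 1.50257024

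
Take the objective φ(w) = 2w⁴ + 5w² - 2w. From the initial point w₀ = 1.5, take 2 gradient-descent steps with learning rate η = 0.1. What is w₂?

φ′(w) = 8w³ + 10w - 2
Step 1: φ′(1.5) = 40; w₁ = 1.5 − 0.1·40 = -2.5
Step 2: φ′(-2.5) = -152; w₂ = -2.5 − 0.1·(-152) = 12.7

12.7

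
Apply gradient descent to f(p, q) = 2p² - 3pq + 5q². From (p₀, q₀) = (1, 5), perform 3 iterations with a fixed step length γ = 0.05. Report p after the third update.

1.543625

∇f = (4p - 3q, -3p + 10q)
(p₁, q₁) = (1, 5) − 0.05·(-11, 47) = (1.55, 2.65)
(p₂, q₂) = (1.55, 2.65) − 0.05·(-1.75, 21.85) = (1.6375, 1.5575)
(p₃, q₃) = (1.6375, 1.5575) − 0.05·(1.8775, 10.6625) = (1.543625, 1.024375)
p = 1.543625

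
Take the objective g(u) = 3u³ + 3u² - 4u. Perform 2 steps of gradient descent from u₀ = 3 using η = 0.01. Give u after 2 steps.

1.588775

g′(u) = 9u² + 6u - 4
u₁ = 3 − 0.01·95 = 2.05
u₂ = 2.05 − 0.01·46.1225 = 1.588775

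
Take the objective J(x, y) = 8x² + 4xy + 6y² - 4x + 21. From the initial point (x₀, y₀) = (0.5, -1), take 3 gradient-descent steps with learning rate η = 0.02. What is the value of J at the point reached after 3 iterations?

21.5696258048

∇J = (16x + 4y - 4, 4x + 12y)
(x₁, y₁) = (0.5, -1) − 0.02·(0, -10) = (0.5, -0.8)
(x₂, y₂) = (0.5, -0.8) − 0.02·(0.8, -7.6) = (0.484, -0.648)
(x₃, y₃) = (0.484, -0.648) − 0.02·(1.152, -5.84) = (0.46096, -0.5312)
J(0.46096, -0.5312) = 21.5696258048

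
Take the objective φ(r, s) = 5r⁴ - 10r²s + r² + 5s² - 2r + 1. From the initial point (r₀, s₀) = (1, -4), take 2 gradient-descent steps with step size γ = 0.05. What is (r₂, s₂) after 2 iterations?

∇φ = (20r³ - 20rs + 2r - 2, -10r² + 10s)
Step 1: at (1, -4), ∇φ = (100, -50) → (1, -4) − 0.05·(100, -50) = (-4, -1.5)
Step 2: at (-4, -1.5), ∇φ = (-1410, -175) → (-4, -1.5) − 0.05·(-1410, -175) = (66.5, 7.25)

(66.5, 7.25)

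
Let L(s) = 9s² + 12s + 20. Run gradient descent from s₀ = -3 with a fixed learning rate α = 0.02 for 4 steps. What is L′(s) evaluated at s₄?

L′(s) = 18s + 12
s₁ = -3 − 0.02·(-42) = -2.16
s₂ = -2.16 − 0.02·(-26.88) = -1.6224
s₃ = -1.6224 − 0.02·(-17.2032) = -1.278336
s₄ = -1.278336 − 0.02·(-11.010048) = -1.05813504
L′(s) at (-1.05813504) = -7.04643072

-7.04643072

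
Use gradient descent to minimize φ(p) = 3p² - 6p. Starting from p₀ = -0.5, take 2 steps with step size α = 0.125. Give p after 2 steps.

φ′(p) = 6p - 6
Step 1: φ′(-0.5) = -9; p₁ = -0.5 − 0.125·(-9) = 0.625
Step 2: φ′(0.625) = -2.25; p₂ = 0.625 − 0.125·(-2.25) = 0.90625

0.90625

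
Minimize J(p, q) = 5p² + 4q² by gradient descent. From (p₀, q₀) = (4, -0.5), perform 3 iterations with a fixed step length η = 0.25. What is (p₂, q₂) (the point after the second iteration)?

∇J = (10p, 8q)
Step 1: at (4, -0.5), ∇J = (40, -4) → (4, -0.5) − 0.25·(40, -4) = (-6, 0.5)
Step 2: at (-6, 0.5), ∇J = (-60, 4) → (-6, 0.5) − 0.25·(-60, 4) = (9, -0.5)

(9, -0.5)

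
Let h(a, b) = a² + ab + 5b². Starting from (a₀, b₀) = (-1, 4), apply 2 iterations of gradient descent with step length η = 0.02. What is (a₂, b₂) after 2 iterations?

(-1.0628, 2.5968)

∇h = (2a + b, a + 10b)
(a₁, b₁) = (-1, 4) − 0.02·(2, 39) = (-1.04, 3.22)
(a₂, b₂) = (-1.04, 3.22) − 0.02·(1.14, 31.16) = (-1.0628, 2.5968)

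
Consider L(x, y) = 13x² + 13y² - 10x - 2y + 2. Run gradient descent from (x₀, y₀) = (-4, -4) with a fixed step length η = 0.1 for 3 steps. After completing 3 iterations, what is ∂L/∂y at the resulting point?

434.176

∇L = (26x - 10, 26y - 2)
Step 1: at (-4, -4), ∇L = (-114, -106) → (-4, -4) − 0.1·(-114, -106) = (7.4, 6.6)
Step 2: at (7.4, 6.6), ∇L = (182.4, 169.6) → (7.4, 6.6) − 0.1·(182.4, 169.6) = (-10.84, -10.36)
Step 3: at (-10.84, -10.36), ∇L = (-291.84, -271.36) → (-10.84, -10.36) − 0.1·(-291.84, -271.36) = (18.344, 16.776)
∂L/∂y at (18.344, 16.776) = 434.176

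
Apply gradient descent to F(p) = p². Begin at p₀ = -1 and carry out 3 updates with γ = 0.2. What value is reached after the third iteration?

F′(p) = 2p
p₁ = -1 − 0.2·(-2) = -0.6
p₂ = -0.6 − 0.2·(-1.2) = -0.36
p₃ = -0.36 − 0.2·(-0.72) = -0.216

-0.216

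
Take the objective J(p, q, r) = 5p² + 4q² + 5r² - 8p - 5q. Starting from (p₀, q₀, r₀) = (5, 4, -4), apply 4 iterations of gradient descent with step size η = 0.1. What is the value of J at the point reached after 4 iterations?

-4.76238336

∇J = (10p - 8, 8q - 5, 10r)
Step 1: at (5, 4, -4), ∇J = (42, 27, -40) → (5, 4, -4) − 0.1·(42, 27, -40) = (0.8, 1.3, 0)
Step 2: at (0.8, 1.3, 0), ∇J = (0, 5.4, 0) → (0.8, 1.3, 0) − 0.1·(0, 5.4, 0) = (0.8, 0.76, 0)
Step 3: at (0.8, 0.76, 0), ∇J = (0, 1.08, 0) → (0.8, 0.76, 0) − 0.1·(0, 1.08, 0) = (0.8, 0.652, 0)
Step 4: at (0.8, 0.652, 0), ∇J = (0, 0.216, 0) → (0.8, 0.652, 0) − 0.1·(0, 0.216, 0) = (0.8, 0.6304, 0)
J(0.8, 0.6304, 0) = -4.76238336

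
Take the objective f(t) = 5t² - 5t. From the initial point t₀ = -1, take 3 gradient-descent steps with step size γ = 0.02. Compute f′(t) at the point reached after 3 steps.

-7.68

f′(t) = 10t - 5
t₁ = -1 − 0.02·(-15) = -0.7
t₂ = -0.7 − 0.02·(-12) = -0.46
t₃ = -0.46 − 0.02·(-9.6) = -0.268
f′(t) at (-0.268) = -7.68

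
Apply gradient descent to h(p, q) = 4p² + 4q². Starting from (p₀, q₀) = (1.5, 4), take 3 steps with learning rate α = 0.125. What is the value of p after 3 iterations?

∇h = (8p, 8q)
Step 1: at (1.5, 4), ∇h = (12, 32) → (1.5, 4) − 0.125·(12, 32) = (0, 0)
Step 2: at (0, 0), ∇h = (0, 0) → (0, 0) − 0.125·(0, 0) = (0, 0)
Step 3: at (0, 0), ∇h = (0, 0) → (0, 0) − 0.125·(0, 0) = (0, 0)
p = 0

0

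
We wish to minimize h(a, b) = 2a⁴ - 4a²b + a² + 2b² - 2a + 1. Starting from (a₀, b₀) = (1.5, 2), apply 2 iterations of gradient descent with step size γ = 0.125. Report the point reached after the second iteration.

∇h = (8a³ - 8ab + 2a - 2, -4a² + 4b)
Step 1: at (1.5, 2), ∇h = (4, -1) → (1.5, 2) − 0.125·(4, -1) = (1, 2.125)
Step 2: at (1, 2.125), ∇h = (-9, 4.5) → (1, 2.125) − 0.125·(-9, 4.5) = (2.125, 1.5625)

(2.125, 1.5625)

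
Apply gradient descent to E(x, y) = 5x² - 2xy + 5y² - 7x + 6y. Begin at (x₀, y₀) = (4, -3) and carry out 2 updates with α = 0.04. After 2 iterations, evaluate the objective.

∇E = (10x - 2y - 7, -2x + 10y + 6)
(x₁, y₁) = (4, -3) − 0.04·(39, -32) = (2.44, -1.72)
(x₂, y₂) = (2.44, -1.72) − 0.04·(20.84, -16.08) = (1.6064, -1.0768)
E(1.6064, -1.0768) = 4.45403904

4.45403904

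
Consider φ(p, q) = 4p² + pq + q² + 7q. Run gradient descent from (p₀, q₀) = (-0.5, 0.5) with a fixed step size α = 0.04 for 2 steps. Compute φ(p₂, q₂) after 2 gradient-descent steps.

-0.2882816

∇φ = (8p + q, p + 2q + 7)
(p₁, q₁) = (-0.5, 0.5) − 0.04·(-3.5, 7.5) = (-0.36, 0.2)
(p₂, q₂) = (-0.36, 0.2) − 0.04·(-2.68, 7.04) = (-0.2528, -0.0816)
φ(-0.2528, -0.0816) = -0.2882816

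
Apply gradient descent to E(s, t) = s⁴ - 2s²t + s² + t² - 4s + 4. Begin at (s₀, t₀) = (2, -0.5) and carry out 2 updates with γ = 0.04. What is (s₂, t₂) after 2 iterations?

(0.63455744, -0.103712)

∇E = (4s³ - 4st + 2s - 4, -2s² + 2t)
Step 1: at (2, -0.5), ∇E = (36, -9) → (2, -0.5) − 0.04·(36, -9) = (0.56, -0.14)
Step 2: at (0.56, -0.14), ∇E = (-1.863936, -0.9072) → (0.56, -0.14) − 0.04·(-1.863936, -0.9072) = (0.63455744, -0.103712)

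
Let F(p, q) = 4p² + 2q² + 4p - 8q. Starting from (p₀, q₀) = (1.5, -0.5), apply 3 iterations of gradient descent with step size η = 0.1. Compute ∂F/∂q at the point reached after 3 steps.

-2.16

∇F = (8p + 4, 4q - 8)
Step 1: at (1.5, -0.5), ∇F = (16, -10) → (1.5, -0.5) − 0.1·(16, -10) = (-0.1, 0.5)
Step 2: at (-0.1, 0.5), ∇F = (3.2, -6) → (-0.1, 0.5) − 0.1·(3.2, -6) = (-0.42, 1.1)
Step 3: at (-0.42, 1.1), ∇F = (0.64, -3.6) → (-0.42, 1.1) − 0.1·(0.64, -3.6) = (-0.484, 1.46)
∂F/∂q at (-0.484, 1.46) = -2.16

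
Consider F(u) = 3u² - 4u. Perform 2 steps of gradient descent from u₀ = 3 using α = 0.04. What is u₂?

F′(u) = 6u - 4
Step 1: F′(3) = 14; u₁ = 3 − 0.04·14 = 2.44
Step 2: F′(2.44) = 10.64; u₂ = 2.44 − 0.04·10.64 = 2.0144

2.0144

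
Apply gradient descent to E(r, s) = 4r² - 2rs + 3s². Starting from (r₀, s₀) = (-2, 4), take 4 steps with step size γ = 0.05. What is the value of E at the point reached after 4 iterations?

∇E = (8r - 2s, -2r + 6s)
Step 1: at (-2, 4), ∇E = (-24, 28) → (-2, 4) − 0.05·(-24, 28) = (-0.8, 2.6)
Step 2: at (-0.8, 2.6), ∇E = (-11.6, 17.2) → (-0.8, 2.6) − 0.05·(-11.6, 17.2) = (-0.22, 1.74)
Step 3: at (-0.22, 1.74), ∇E = (-5.24, 10.88) → (-0.22, 1.74) − 0.05·(-5.24, 10.88) = (0.042, 1.196)
Step 4: at (0.042, 1.196), ∇E = (-2.056, 7.092) → (0.042, 1.196) − 0.05·(-2.056, 7.092) = (0.1448, 0.8414)
E(0.1448, 0.8414) = 1.9640606

1.9640606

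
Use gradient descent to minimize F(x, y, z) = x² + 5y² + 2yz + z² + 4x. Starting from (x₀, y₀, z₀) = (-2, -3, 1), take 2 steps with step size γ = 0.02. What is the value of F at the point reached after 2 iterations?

12.6642688

∇F = (2x + 4, 10y + 2z, 2y + 2z)
(x₁, y₁, z₁) = (-2, -3, 1) − 0.02·(0, -28, -4) = (-2, -2.44, 1.08)
(x₂, y₂, z₂) = (-2, -2.44, 1.08) − 0.02·(0, -22.24, -2.72) = (-2, -1.9952, 1.1344)
F(-2, -1.9952, 1.1344) = 12.6642688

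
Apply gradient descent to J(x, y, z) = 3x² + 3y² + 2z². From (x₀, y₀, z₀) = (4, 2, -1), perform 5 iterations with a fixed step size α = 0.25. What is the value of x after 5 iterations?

-0.125

∇J = (6x, 6y, 4z)
Step 1: at (4, 2, -1), ∇J = (24, 12, -4) → (4, 2, -1) − 0.25·(24, 12, -4) = (-2, -1, 0)
Step 2: at (-2, -1, 0), ∇J = (-12, -6, 0) → (-2, -1, 0) − 0.25·(-12, -6, 0) = (1, 0.5, 0)
Step 3: at (1, 0.5, 0), ∇J = (6, 3, 0) → (1, 0.5, 0) − 0.25·(6, 3, 0) = (-0.5, -0.25, 0)
Step 4: at (-0.5, -0.25, 0), ∇J = (-3, -1.5, 0) → (-0.5, -0.25, 0) − 0.25·(-3, -1.5, 0) = (0.25, 0.125, 0)
Step 5: at (0.25, 0.125, 0), ∇J = (1.5, 0.75, 0) → (0.25, 0.125, 0) − 0.25·(1.5, 0.75, 0) = (-0.125, -0.0625, 0)
x = -0.125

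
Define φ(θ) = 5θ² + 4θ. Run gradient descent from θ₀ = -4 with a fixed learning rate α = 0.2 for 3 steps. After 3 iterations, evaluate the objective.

φ′(θ) = 10θ + 4
θ₁ = -4 − 0.2·(-36) = 3.2
θ₂ = 3.2 − 0.2·36 = -4
θ₃ = -4 − 0.2·(-36) = 3.2
φ(3.2) = 64

64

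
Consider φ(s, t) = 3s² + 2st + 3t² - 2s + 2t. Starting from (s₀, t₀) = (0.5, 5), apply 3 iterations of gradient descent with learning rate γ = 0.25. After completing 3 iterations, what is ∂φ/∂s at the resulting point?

∇φ = (6s + 2t - 2, 2s + 6t + 2)
(s₁, t₁) = (0.5, 5) − 0.25·(11, 33) = (-2.25, -3.25)
(s₂, t₂) = (-2.25, -3.25) − 0.25·(-22, -22) = (3.25, 2.25)
(s₃, t₃) = (3.25, 2.25) − 0.25·(22, 22) = (-2.25, -3.25)
∂φ/∂s at (-2.25, -3.25) = -22

-22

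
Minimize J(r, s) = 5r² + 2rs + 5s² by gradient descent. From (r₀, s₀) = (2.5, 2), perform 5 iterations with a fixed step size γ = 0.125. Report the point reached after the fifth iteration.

∇J = (10r + 2s, 2r + 10s)
(r₁, s₁) = (2.5, 2) − 0.125·(29, 25) = (-1.125, -1.125)
(r₂, s₂) = (-1.125, -1.125) − 0.125·(-13.5, -13.5) = (0.5625, 0.5625)
(r₃, s₃) = (0.5625, 0.5625) − 0.125·(6.75, 6.75) = (-0.28125, -0.28125)
(r₄, s₄) = (-0.28125, -0.28125) − 0.125·(-3.375, -3.375) = (0.140625, 0.140625)
(r₅, s₅) = (0.140625, 0.140625) − 0.125·(1.6875, 1.6875) = (-0.0703125, -0.0703125)

(-0.0703125, -0.0703125)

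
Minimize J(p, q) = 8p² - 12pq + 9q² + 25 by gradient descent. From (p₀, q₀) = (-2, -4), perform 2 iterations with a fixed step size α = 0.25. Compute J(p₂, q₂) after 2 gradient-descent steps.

56365

∇J = (16p - 12q, -12p + 18q)
(p₁, q₁) = (-2, -4) − 0.25·(16, -48) = (-6, 8)
(p₂, q₂) = (-6, 8) − 0.25·(-192, 216) = (42, -46)
J(42, -46) = 56365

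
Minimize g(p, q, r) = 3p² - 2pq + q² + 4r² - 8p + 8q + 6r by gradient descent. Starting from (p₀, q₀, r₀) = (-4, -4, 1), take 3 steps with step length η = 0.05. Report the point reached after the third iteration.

∇g = (6p - 2q - 8, -2p + 2q + 8, 8r + 6)
Step 1: at (-4, -4, 1), ∇g = (-24, 8, 14) → (-4, -4, 1) − 0.05·(-24, 8, 14) = (-2.8, -4.4, 0.3)
Step 2: at (-2.8, -4.4, 0.3), ∇g = (-16, 4.8, 8.4) → (-2.8, -4.4, 0.3) − 0.05·(-16, 4.8, 8.4) = (-2, -4.64, -0.12)
Step 3: at (-2, -4.64, -0.12), ∇g = (-10.72, 2.72, 5.04) → (-2, -4.64, -0.12) − 0.05·(-10.72, 2.72, 5.04) = (-1.464, -4.776, -0.372)

(-1.464, -4.776, -0.372)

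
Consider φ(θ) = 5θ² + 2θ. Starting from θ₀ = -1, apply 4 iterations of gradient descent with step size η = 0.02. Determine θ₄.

φ′(θ) = 10θ + 2
Step 1: φ′(-1) = -8; θ₁ = -1 − 0.02·(-8) = -0.84
Step 2: φ′(-0.84) = -6.4; θ₂ = -0.84 − 0.02·(-6.4) = -0.712
Step 3: φ′(-0.712) = -5.12; θ₃ = -0.712 − 0.02·(-5.12) = -0.6096
Step 4: φ′(-0.6096) = -4.096; θ₄ = -0.6096 − 0.02·(-4.096) = -0.52768

-0.52768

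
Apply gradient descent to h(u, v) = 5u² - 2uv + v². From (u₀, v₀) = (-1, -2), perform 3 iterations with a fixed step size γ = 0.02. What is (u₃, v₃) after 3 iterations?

∇h = (10u - 2v, -2u + 2v)
Step 1: at (-1, -2), ∇h = (-6, -2) → (-1, -2) − 0.02·(-6, -2) = (-0.88, -1.96)
Step 2: at (-0.88, -1.96), ∇h = (-4.88, -2.16) → (-0.88, -1.96) − 0.02·(-4.88, -2.16) = (-0.7824, -1.9168)
Step 3: at (-0.7824, -1.9168), ∇h = (-3.9904, -2.2688) → (-0.7824, -1.9168) − 0.02·(-3.9904, -2.2688) = (-0.702592, -1.871424)

(-0.702592, -1.871424)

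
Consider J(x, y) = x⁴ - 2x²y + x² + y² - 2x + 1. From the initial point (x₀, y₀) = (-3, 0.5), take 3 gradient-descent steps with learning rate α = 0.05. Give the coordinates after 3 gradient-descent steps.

∇J = (4x³ - 4xy + 2x - 2, -2x² + 2y)
(x₁, y₁) = (-3, 0.5) − 0.05·(-110, -17) = (2.5, 1.35)
(x₂, y₂) = (2.5, 1.35) − 0.05·(52, -9.8) = (-0.1, 1.84)
(x₃, y₃) = (-0.1, 1.84) − 0.05·(-1.468, 3.66) = (-0.0266, 1.657)

(-0.0266, 1.657)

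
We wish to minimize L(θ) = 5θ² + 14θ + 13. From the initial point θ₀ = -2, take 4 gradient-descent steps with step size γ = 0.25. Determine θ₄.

L′(θ) = 10θ + 14
θ₁ = -2 − 0.25·(-6) = -0.5
θ₂ = -0.5 − 0.25·9 = -2.75
θ₃ = -2.75 − 0.25·(-13.5) = 0.625
θ₄ = 0.625 − 0.25·20.25 = -4.4375

-4.4375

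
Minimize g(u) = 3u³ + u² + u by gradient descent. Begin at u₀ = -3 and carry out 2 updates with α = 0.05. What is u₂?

-26.978

g′(u) = 9u² + 2u + 1
Step 1: g′(-3) = 76; u₁ = -3 − 0.05·76 = -6.8
Step 2: g′(-6.8) = 403.56; u₂ = -6.8 − 0.05·403.56 = -26.978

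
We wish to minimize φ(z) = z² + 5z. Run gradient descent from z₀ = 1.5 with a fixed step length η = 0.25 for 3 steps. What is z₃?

-2

φ′(z) = 2z + 5
Step 1: φ′(1.5) = 8; z₁ = 1.5 − 0.25·8 = -0.5
Step 2: φ′(-0.5) = 4; z₂ = -0.5 − 0.25·4 = -1.5
Step 3: φ′(-1.5) = 2; z₃ = -1.5 − 0.25·2 = -2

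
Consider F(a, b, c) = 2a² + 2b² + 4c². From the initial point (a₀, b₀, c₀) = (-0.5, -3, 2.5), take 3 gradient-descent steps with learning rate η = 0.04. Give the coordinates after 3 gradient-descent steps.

(-0.296352, -1.778112, 0.78608)

∇F = (4a, 4b, 8c)
(a₁, b₁, c₁) = (-0.5, -3, 2.5) − 0.04·(-2, -12, 20) = (-0.42, -2.52, 1.7)
(a₂, b₂, c₂) = (-0.42, -2.52, 1.7) − 0.04·(-1.68, -10.08, 13.6) = (-0.3528, -2.1168, 1.156)
(a₃, b₃, c₃) = (-0.3528, -2.1168, 1.156) − 0.04·(-1.4112, -8.4672, 9.248) = (-0.296352, -1.778112, 0.78608)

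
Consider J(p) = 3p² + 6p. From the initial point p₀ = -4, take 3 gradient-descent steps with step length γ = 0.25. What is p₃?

-0.625

J′(p) = 6p + 6
p₁ = -4 − 0.25·(-18) = 0.5
p₂ = 0.5 − 0.25·9 = -1.75
p₃ = -1.75 − 0.25·(-4.5) = -0.625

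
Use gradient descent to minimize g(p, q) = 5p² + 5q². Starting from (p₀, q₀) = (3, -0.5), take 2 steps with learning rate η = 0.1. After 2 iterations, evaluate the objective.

0

∇g = (10p, 10q)
(p₁, q₁) = (3, -0.5) − 0.1·(30, -5) = (0, 0)
(p₂, q₂) = (0, 0) − 0.1·(0, 0) = (0, 0)
g(0, 0) = 0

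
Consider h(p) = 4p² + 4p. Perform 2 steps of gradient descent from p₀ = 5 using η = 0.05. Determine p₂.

1.48

h′(p) = 8p + 4
Step 1: h′(5) = 44; p₁ = 5 − 0.05·44 = 2.8
Step 2: h′(2.8) = 26.4; p₂ = 2.8 − 0.05·26.4 = 1.48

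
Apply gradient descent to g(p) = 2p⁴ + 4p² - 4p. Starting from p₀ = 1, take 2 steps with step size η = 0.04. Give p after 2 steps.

0.46860544

g′(p) = 8p³ + 8p - 4
p₁ = 1 − 0.04·12 = 0.52
p₂ = 0.52 − 0.04·1.284864 = 0.46860544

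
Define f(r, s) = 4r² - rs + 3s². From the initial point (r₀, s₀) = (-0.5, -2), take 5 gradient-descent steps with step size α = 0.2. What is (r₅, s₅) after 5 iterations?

∇f = (8r - s, -r + 6s)
Step 1: at (-0.5, -2), ∇f = (-2, -11.5) → (-0.5, -2) − 0.2·(-2, -11.5) = (-0.1, 0.3)
Step 2: at (-0.1, 0.3), ∇f = (-1.1, 1.9) → (-0.1, 0.3) − 0.2·(-1.1, 1.9) = (0.12, -0.08)
Step 3: at (0.12, -0.08), ∇f = (1.04, -0.6) → (0.12, -0.08) − 0.2·(1.04, -0.6) = (-0.088, 0.04)
Step 4: at (-0.088, 0.04), ∇f = (-0.744, 0.328) → (-0.088, 0.04) − 0.2·(-0.744, 0.328) = (0.0608, -0.0256)
Step 5: at (0.0608, -0.0256), ∇f = (0.512, -0.2144) → (0.0608, -0.0256) − 0.2·(0.512, -0.2144) = (-0.0416, 0.01728)

(-0.0416, 0.01728)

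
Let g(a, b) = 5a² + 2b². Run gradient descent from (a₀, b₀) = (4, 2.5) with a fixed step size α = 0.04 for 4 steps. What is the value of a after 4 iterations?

∇g = (10a, 4b)
Step 1: at (4, 2.5), ∇g = (40, 10) → (4, 2.5) − 0.04·(40, 10) = (2.4, 2.1)
Step 2: at (2.4, 2.1), ∇g = (24, 8.4) → (2.4, 2.1) − 0.04·(24, 8.4) = (1.44, 1.764)
Step 3: at (1.44, 1.764), ∇g = (14.4, 7.056) → (1.44, 1.764) − 0.04·(14.4, 7.056) = (0.864, 1.48176)
Step 4: at (0.864, 1.48176), ∇g = (8.64, 5.92704) → (0.864, 1.48176) − 0.04·(8.64, 5.92704) = (0.5184, 1.2446784)
a = 0.5184

0.5184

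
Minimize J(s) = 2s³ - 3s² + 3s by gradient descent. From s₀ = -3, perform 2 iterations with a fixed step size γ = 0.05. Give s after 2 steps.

-22.59375

J′(s) = 6s² - 6s + 3
Step 1: J′(-3) = 75; s₁ = -3 − 0.05·75 = -6.75
Step 2: J′(-6.75) = 316.875; s₂ = -6.75 − 0.05·316.875 = -22.59375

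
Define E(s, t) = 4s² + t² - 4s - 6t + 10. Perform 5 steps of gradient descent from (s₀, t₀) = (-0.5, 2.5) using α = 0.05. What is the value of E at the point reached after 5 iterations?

0.111356080425

∇E = (8s - 4, 2t - 6)
Step 1: at (-0.5, 2.5), ∇E = (-8, -1) → (-0.5, 2.5) − 0.05·(-8, -1) = (-0.1, 2.55)
Step 2: at (-0.1, 2.55), ∇E = (-4.8, -0.9) → (-0.1, 2.55) − 0.05·(-4.8, -0.9) = (0.14, 2.595)
Step 3: at (0.14, 2.595), ∇E = (-2.88, -0.81) → (0.14, 2.595) − 0.05·(-2.88, -0.81) = (0.284, 2.6355)
Step 4: at (0.284, 2.6355), ∇E = (-1.728, -0.729) → (0.284, 2.6355) − 0.05·(-1.728, -0.729) = (0.3704, 2.67195)
Step 5: at (0.3704, 2.67195), ∇E = (-1.0368, -0.6561) → (0.3704, 2.67195) − 0.05·(-1.0368, -0.6561) = (0.42224, 2.704755)
E(0.42224, 2.704755) = 0.111356080425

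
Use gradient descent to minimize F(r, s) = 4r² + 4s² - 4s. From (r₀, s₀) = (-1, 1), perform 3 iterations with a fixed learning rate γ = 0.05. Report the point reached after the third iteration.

∇F = (8r, 8s - 4)
Step 1: at (-1, 1), ∇F = (-8, 4) → (-1, 1) − 0.05·(-8, 4) = (-0.6, 0.8)
Step 2: at (-0.6, 0.8), ∇F = (-4.8, 2.4) → (-0.6, 0.8) − 0.05·(-4.8, 2.4) = (-0.36, 0.68)
Step 3: at (-0.36, 0.68), ∇F = (-2.88, 1.44) → (-0.36, 0.68) − 0.05·(-2.88, 1.44) = (-0.216, 0.608)

(-0.216, 0.608)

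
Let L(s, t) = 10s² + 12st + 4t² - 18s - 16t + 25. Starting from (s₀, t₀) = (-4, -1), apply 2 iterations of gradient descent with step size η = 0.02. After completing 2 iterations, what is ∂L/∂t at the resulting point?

-16.9344

∇L = (20s + 12t - 18, 12s + 8t - 16)
(s₁, t₁) = (-4, -1) − 0.02·(-110, -72) = (-1.8, 0.44)
(s₂, t₂) = (-1.8, 0.44) − 0.02·(-48.72, -34.08) = (-0.8256, 1.1216)
∂L/∂t at (-0.8256, 1.1216) = -16.9344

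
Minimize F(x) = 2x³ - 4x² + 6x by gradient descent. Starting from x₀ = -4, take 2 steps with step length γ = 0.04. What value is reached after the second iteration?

-33.621504

F′(x) = 6x² - 8x + 6
Step 1: F′(-4) = 134; x₁ = -4 − 0.04·134 = -9.36
Step 2: F′(-9.36) = 606.5376; x₂ = -9.36 − 0.04·606.5376 = -33.621504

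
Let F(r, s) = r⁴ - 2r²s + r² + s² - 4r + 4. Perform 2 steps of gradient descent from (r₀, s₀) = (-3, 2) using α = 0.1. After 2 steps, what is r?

-90.6336

∇F = (4r³ - 4rs + 2r - 4, -2r² + 2s)
(r₁, s₁) = (-3, 2) − 0.1·(-94, -14) = (6.4, 3.4)
(r₂, s₂) = (6.4, 3.4) − 0.1·(970.336, -75.12) = (-90.6336, 10.912)
r = -90.6336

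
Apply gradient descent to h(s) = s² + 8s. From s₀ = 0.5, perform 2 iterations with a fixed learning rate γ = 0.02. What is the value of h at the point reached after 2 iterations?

h′(s) = 2s + 8
s₁ = 0.5 − 0.02·9 = 0.32
s₂ = 0.32 − 0.02·8.64 = 0.1472
h(0.1472) = 1.19926784

1.19926784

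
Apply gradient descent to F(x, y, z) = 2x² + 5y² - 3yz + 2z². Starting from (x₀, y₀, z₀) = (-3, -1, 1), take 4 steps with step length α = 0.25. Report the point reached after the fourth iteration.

∇F = (4x, 10y - 3z, -3y + 4z)
(x₁, y₁, z₁) = (-3, -1, 1) − 0.25·(-12, -13, 7) = (0, 2.25, -0.75)
(x₂, y₂, z₂) = (0, 2.25, -0.75) − 0.25·(0, 24.75, -9.75) = (0, -3.9375, 1.6875)
(x₃, y₃, z₃) = (0, -3.9375, 1.6875) − 0.25·(0, -44.4375, 18.5625) = (0, 7.171875, -2.953125)
(x₄, y₄, z₄) = (0, 7.171875, -2.953125) − 0.25·(0, 80.578125, -33.328125) = (0, -12.97265625, 5.37890625)

(0, -12.97265625, 5.37890625)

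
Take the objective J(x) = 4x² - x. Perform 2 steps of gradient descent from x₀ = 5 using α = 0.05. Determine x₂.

J′(x) = 8x - 1
x₁ = 5 − 0.05·39 = 3.05
x₂ = 3.05 − 0.05·23.4 = 1.88

1.88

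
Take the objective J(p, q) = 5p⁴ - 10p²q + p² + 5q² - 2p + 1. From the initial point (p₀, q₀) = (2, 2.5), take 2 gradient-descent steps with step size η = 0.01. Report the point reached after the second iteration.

∇J = (20p³ - 20pq + 2p - 2, -10p² + 10q)
(p₁, q₁) = (2, 2.5) − 0.01·(62, -15) = (1.38, 2.65)
(p₂, q₂) = (1.38, 2.65) − 0.01·(-19.81856, 7.456) = (1.5781856, 2.57544)

(1.5781856, 2.57544)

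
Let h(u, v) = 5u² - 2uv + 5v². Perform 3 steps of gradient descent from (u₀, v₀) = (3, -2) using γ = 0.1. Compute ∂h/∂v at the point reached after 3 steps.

0.272

∇h = (10u - 2v, -2u + 10v)
(u₁, v₁) = (3, -2) − 0.1·(34, -26) = (-0.4, 0.6)
(u₂, v₂) = (-0.4, 0.6) − 0.1·(-5.2, 6.8) = (0.12, -0.08)
(u₃, v₃) = (0.12, -0.08) − 0.1·(1.36, -1.04) = (-0.016, 0.024)
∂h/∂v at (-0.016, 0.024) = 0.272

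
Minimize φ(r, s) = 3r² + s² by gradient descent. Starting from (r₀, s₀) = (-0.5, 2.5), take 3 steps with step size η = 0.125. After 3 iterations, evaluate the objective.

∇φ = (6r, 2s)
Step 1: at (-0.5, 2.5), ∇φ = (-3, 5) → (-0.5, 2.5) − 0.125·(-3, 5) = (-0.125, 1.875)
Step 2: at (-0.125, 1.875), ∇φ = (-0.75, 3.75) → (-0.125, 1.875) − 0.125·(-0.75, 3.75) = (-0.03125, 1.40625)
Step 3: at (-0.03125, 1.40625), ∇φ = (-0.1875, 2.8125) → (-0.03125, 1.40625) − 0.125·(-0.1875, 2.8125) = (-0.0078125, 1.0546875)
φ(-0.0078125, 1.0546875) = 1.112548828125

1.112548828125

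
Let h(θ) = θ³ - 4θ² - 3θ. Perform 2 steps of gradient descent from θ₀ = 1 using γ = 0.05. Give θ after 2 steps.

h′(θ) = 3θ² - 8θ - 3
θ₁ = 1 − 0.05·(-8) = 1.4
θ₂ = 1.4 − 0.05·(-8.32) = 1.816

1.816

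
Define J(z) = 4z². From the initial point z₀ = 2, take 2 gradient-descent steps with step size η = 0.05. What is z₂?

J′(z) = 8z
Step 1: J′(2) = 16; z₁ = 2 − 0.05·16 = 1.2
Step 2: J′(1.2) = 9.6; z₂ = 1.2 − 0.05·9.6 = 0.72

0.72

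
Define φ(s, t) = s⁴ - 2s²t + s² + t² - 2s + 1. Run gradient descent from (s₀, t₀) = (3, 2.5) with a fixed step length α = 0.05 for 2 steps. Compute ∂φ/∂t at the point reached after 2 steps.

∇φ = (4s³ - 4st + 2s - 2, -2s² + 2t)
Step 1: at (3, 2.5), ∇φ = (82, -13) → (3, 2.5) − 0.05·(82, -13) = (-1.1, 3.15)
Step 2: at (-1.1, 3.15), ∇φ = (4.336, 3.88) → (-1.1, 3.15) − 0.05·(4.336, 3.88) = (-1.3168, 2.956)
∂φ/∂t at (-1.3168, 2.956) = 2.44407552

2.44407552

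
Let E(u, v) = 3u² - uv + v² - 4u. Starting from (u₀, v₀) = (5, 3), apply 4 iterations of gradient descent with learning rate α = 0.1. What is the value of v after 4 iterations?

1.9359

∇E = (6u - v - 4, -u + 2v)
(u₁, v₁) = (5, 3) − 0.1·(23, 1) = (2.7, 2.9)
(u₂, v₂) = (2.7, 2.9) − 0.1·(9.3, 3.1) = (1.77, 2.59)
(u₃, v₃) = (1.77, 2.59) − 0.1·(4.03, 3.41) = (1.367, 2.249)
(u₄, v₄) = (1.367, 2.249) − 0.1·(1.953, 3.131) = (1.1717, 1.9359)
v = 1.9359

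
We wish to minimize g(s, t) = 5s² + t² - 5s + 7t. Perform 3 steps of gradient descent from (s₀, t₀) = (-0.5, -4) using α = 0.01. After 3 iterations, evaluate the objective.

∇g = (10s - 5, 2t + 7)
Step 1: at (-0.5, -4), ∇g = (-10, -1) → (-0.5, -4) − 0.01·(-10, -1) = (-0.4, -3.99)
Step 2: at (-0.4, -3.99), ∇g = (-9, -0.98) → (-0.4, -3.99) − 0.01·(-9, -0.98) = (-0.31, -3.9802)
Step 3: at (-0.31, -3.9802), ∇g = (-8.1, -0.9604) → (-0.31, -3.9802) − 0.01·(-8.1, -0.9604) = (-0.229, -3.970596)
g(-0.229, -3.970596) = -10.621334404784

-10.621334404784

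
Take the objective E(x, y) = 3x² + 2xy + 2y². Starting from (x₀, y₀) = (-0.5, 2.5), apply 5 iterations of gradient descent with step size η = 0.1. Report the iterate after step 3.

∇E = (6x + 2y, 2x + 4y)
(x₁, y₁) = (-0.5, 2.5) − 0.1·(2, 9) = (-0.7, 1.6)
(x₂, y₂) = (-0.7, 1.6) − 0.1·(-1, 5) = (-0.6, 1.1)
(x₃, y₃) = (-0.6, 1.1) − 0.1·(-1.4, 3.2) = (-0.46, 0.78)

(-0.46, 0.78)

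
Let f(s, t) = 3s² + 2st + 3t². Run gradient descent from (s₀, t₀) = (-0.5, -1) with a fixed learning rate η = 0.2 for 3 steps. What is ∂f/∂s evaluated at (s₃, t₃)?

∇f = (6s + 2t, 2s + 6t)
(s₁, t₁) = (-0.5, -1) − 0.2·(-5, -7) = (0.5, 0.4)
(s₂, t₂) = (0.5, 0.4) − 0.2·(3.8, 3.4) = (-0.26, -0.28)
(s₃, t₃) = (-0.26, -0.28) − 0.2·(-2.12, -2.2) = (0.164, 0.16)
∂f/∂s at (0.164, 0.16) = 1.304

1.304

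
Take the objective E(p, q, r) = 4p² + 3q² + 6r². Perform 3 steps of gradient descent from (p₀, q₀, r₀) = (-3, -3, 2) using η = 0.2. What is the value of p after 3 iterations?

∇E = (8p, 6q, 12r)
Step 1: at (-3, -3, 2), ∇E = (-24, -18, 24) → (-3, -3, 2) − 0.2·(-24, -18, 24) = (1.8, 0.6, -2.8)
Step 2: at (1.8, 0.6, -2.8), ∇E = (14.4, 3.6, -33.6) → (1.8, 0.6, -2.8) − 0.2·(14.4, 3.6, -33.6) = (-1.08, -0.12, 3.92)
Step 3: at (-1.08, -0.12, 3.92), ∇E = (-8.64, -0.72, 47.04) → (-1.08, -0.12, 3.92) − 0.2·(-8.64, -0.72, 47.04) = (0.648, 0.024, -5.488)
p = 0.648

0.648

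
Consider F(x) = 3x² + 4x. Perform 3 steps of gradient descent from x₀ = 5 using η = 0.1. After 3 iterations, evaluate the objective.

-0.938752

F′(x) = 6x + 4
x₁ = 5 − 0.1·34 = 1.6
x₂ = 1.6 − 0.1·13.6 = 0.24
x₃ = 0.24 − 0.1·5.44 = -0.304
F(-0.304) = -0.938752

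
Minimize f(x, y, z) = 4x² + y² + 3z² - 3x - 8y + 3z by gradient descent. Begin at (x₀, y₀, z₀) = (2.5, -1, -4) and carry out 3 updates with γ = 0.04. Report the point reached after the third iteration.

(1.043168, 0.10656, -2.036416)

∇f = (8x - 3, 2y - 8, 6z + 3)
(x₁, y₁, z₁) = (2.5, -1, -4) − 0.04·(17, -10, -21) = (1.82, -0.6, -3.16)
(x₂, y₂, z₂) = (1.82, -0.6, -3.16) − 0.04·(11.56, -9.2, -15.96) = (1.3576, -0.232, -2.5216)
(x₃, y₃, z₃) = (1.3576, -0.232, -2.5216) − 0.04·(7.8608, -8.464, -12.1296) = (1.043168, 0.10656, -2.036416)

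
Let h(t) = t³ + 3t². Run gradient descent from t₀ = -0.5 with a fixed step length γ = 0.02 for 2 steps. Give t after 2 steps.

-0.4128215

h′(t) = 3t² + 6t
t₁ = -0.5 − 0.02·(-2.25) = -0.455
t₂ = -0.455 − 0.02·(-2.108925) = -0.4128215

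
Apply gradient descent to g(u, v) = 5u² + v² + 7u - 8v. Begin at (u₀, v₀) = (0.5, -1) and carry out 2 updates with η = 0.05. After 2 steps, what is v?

∇g = (10u + 7, 2v - 8)
Step 1: at (0.5, -1), ∇g = (12, -10) → (0.5, -1) − 0.05·(12, -10) = (-0.1, -0.5)
Step 2: at (-0.1, -0.5), ∇g = (6, -9) → (-0.1, -0.5) − 0.05·(6, -9) = (-0.4, -0.05)
v = -0.05

-0.05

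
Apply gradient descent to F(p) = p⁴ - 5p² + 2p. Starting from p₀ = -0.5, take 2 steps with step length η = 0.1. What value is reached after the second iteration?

-1.89165

F′(p) = 4p³ - 10p + 2
p₁ = -0.5 − 0.1·6.5 = -1.15
p₂ = -1.15 − 0.1·7.4165 = -1.89165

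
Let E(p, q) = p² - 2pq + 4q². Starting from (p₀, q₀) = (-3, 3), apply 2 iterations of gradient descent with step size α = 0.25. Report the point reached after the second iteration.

∇E = (2p - 2q, -2p + 8q)
(p₁, q₁) = (-3, 3) − 0.25·(-12, 30) = (0, -4.5)
(p₂, q₂) = (0, -4.5) − 0.25·(9, -36) = (-2.25, 4.5)

(-2.25, 4.5)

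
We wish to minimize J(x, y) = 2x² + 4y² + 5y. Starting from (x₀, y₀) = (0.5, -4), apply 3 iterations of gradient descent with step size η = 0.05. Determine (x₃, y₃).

∇J = (4x, 8y + 5)
Step 1: at (0.5, -4), ∇J = (2, -27) → (0.5, -4) − 0.05·(2, -27) = (0.4, -2.65)
Step 2: at (0.4, -2.65), ∇J = (1.6, -16.2) → (0.4, -2.65) − 0.05·(1.6, -16.2) = (0.32, -1.84)
Step 3: at (0.32, -1.84), ∇J = (1.28, -9.72) → (0.32, -1.84) − 0.05·(1.28, -9.72) = (0.256, -1.354)

(0.256, -1.354)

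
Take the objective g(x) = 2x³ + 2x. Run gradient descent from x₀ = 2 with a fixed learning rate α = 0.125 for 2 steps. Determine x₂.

-2.671875

g′(x) = 6x² + 2
x₁ = 2 − 0.125·26 = -1.25
x₂ = -1.25 − 0.125·11.375 = -2.671875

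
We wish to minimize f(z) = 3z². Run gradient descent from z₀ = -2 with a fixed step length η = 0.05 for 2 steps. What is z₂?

f′(z) = 6z
Step 1: f′(-2) = -12; z₁ = -2 − 0.05·(-12) = -1.4
Step 2: f′(-1.4) = -8.4; z₂ = -1.4 − 0.05·(-8.4) = -0.98

-0.98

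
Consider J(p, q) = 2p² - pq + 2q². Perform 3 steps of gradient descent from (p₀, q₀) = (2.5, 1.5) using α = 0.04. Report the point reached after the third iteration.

∇J = (4p - q, -p + 4q)
Step 1: at (2.5, 1.5), ∇J = (8.5, 3.5) → (2.5, 1.5) − 0.04·(8.5, 3.5) = (2.16, 1.36)
Step 2: at (2.16, 1.36), ∇J = (7.28, 3.28) → (2.16, 1.36) − 0.04·(7.28, 3.28) = (1.8688, 1.2288)
Step 3: at (1.8688, 1.2288), ∇J = (6.2464, 3.0464) → (1.8688, 1.2288) − 0.04·(6.2464, 3.0464) = (1.618944, 1.106944)

(1.618944, 1.106944)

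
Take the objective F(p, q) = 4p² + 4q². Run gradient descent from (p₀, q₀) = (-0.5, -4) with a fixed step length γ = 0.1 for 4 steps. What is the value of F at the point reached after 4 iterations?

∇F = (8p, 8q)
(p₁, q₁) = (-0.5, -4) − 0.1·(-4, -32) = (-0.1, -0.8)
(p₂, q₂) = (-0.1, -0.8) − 0.1·(-0.8, -6.4) = (-0.02, -0.16)
(p₃, q₃) = (-0.02, -0.16) − 0.1·(-0.16, -1.28) = (-0.004, -0.032)
(p₄, q₄) = (-0.004, -0.032) − 0.1·(-0.032, -0.256) = (-0.0008, -0.0064)
F(-0.0008, -0.0064) = 0.0001664

0.0001664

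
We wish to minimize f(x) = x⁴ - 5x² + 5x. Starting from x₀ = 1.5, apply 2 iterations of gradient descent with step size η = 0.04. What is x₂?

1.30152704

f′(x) = 4x³ - 10x + 5
x₁ = 1.5 − 0.04·3.5 = 1.36
x₂ = 1.36 − 0.04·1.461824 = 1.30152704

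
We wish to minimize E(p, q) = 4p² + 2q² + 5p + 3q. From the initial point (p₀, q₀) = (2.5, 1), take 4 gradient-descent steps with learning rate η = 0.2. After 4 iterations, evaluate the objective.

∇E = (8p + 5, 4q + 3)
Step 1: at (2.5, 1), ∇E = (25, 7) → (2.5, 1) − 0.2·(25, 7) = (-2.5, -0.4)
Step 2: at (-2.5, -0.4), ∇E = (-15, 1.4) → (-2.5, -0.4) − 0.2·(-15, 1.4) = (0.5, -0.68)
Step 3: at (0.5, -0.68), ∇E = (9, 0.28) → (0.5, -0.68) − 0.2·(9, 0.28) = (-1.3, -0.736)
Step 4: at (-1.3, -0.736), ∇E = (-5.4, 0.056) → (-1.3, -0.736) − 0.2·(-5.4, 0.056) = (-0.22, -0.7472)
E(-0.22, -0.7472) = -2.03138432

-2.03138432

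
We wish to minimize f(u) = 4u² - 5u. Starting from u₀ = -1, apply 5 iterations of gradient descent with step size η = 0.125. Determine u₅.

f′(u) = 8u - 5
u₁ = -1 − 0.125·(-13) = 0.625
u₂ = 0.625 − 0.125·0 = 0.625
u₃ = 0.625 − 0.125·0 = 0.625
u₄ = 0.625 − 0.125·0 = 0.625
u₅ = 0.625 − 0.125·0 = 0.625

0.625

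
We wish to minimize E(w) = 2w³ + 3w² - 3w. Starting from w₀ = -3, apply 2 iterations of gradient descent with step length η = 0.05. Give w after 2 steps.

-9.59175

E′(w) = 6w² + 6w - 3
Step 1: E′(-3) = 33; w₁ = -3 − 0.05·33 = -4.65
Step 2: E′(-4.65) = 98.835; w₂ = -4.65 − 0.05·98.835 = -9.59175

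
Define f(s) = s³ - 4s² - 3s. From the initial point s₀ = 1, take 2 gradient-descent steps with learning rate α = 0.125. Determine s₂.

2.875

f′(s) = 3s² - 8s - 3
Step 1: f′(1) = -8; s₁ = 1 − 0.125·(-8) = 2
Step 2: f′(2) = -7; s₂ = 2 − 0.125·(-7) = 2.875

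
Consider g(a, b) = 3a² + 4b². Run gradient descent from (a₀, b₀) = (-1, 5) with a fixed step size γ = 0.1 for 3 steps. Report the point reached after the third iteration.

(-0.064, 0.04)

∇g = (6a, 8b)
(a₁, b₁) = (-1, 5) − 0.1·(-6, 40) = (-0.4, 1)
(a₂, b₂) = (-0.4, 1) − 0.1·(-2.4, 8) = (-0.16, 0.2)
(a₃, b₃) = (-0.16, 0.2) − 0.1·(-0.96, 1.6) = (-0.064, 0.04)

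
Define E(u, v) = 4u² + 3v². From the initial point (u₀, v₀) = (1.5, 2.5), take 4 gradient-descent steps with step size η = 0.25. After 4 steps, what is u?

1.5

∇E = (8u, 6v)
(u₁, v₁) = (1.5, 2.5) − 0.25·(12, 15) = (-1.5, -1.25)
(u₂, v₂) = (-1.5, -1.25) − 0.25·(-12, -7.5) = (1.5, 0.625)
(u₃, v₃) = (1.5, 0.625) − 0.25·(12, 3.75) = (-1.5, -0.3125)
(u₄, v₄) = (-1.5, -0.3125) − 0.25·(-12, -1.875) = (1.5, 0.15625)
u = 1.5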